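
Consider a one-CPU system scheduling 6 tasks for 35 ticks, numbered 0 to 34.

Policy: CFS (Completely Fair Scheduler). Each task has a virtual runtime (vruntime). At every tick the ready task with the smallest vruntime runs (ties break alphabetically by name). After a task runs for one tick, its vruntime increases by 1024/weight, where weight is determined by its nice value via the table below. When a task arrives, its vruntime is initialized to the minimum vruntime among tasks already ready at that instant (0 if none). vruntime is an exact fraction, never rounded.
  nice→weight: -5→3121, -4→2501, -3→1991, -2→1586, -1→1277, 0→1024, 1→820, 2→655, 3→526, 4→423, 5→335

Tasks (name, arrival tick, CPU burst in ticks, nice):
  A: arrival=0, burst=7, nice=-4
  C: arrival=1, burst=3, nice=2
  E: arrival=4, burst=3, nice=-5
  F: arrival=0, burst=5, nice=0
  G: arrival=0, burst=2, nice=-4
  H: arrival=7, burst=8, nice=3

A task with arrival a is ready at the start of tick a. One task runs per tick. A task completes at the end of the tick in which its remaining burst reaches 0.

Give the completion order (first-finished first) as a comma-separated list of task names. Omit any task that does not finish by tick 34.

t=0: vr[A=0 F=0 G=0] → run A
t=1: vr[A=1024/2501 C=0 F=0 G=0] → run C
t=2: vr[A=1024/2501 C=1024/655 F=0 G=0] → run F
t=3: vr[A=1024/2501 C=1024/655 F=1 G=0] → run G
t=4: vr[A=1024/2501 C=1024/655 E=1024/2501 F=1 G=1024/2501] → run A
t=5: vr[A=2048/2501 C=1024/655 E=1024/2501 F=1 G=1024/2501] → run E
t=6: vr[A=2048/2501 C=1024/655 E=5756928/7805621 F=1 G=1024/2501] → run G
t=7: vr[A=2048/2501 C=1024/655 E=5756928/7805621 F=1 H=5756928/7805621] → run E
t=8: vr[A=2048/2501 C=1024/655 E=8317952/7805621 F=1 H=5756928/7805621] → run H
t=9: vr[A=2048/2501 C=1024/655 E=8317952/7805621 F=1 H=5510550016/2052878323] → run A
t=10: vr[A=3072/2501 C=1024/655 E=8317952/7805621 F=1 H=5510550016/2052878323] → run F
t=11: vr[A=3072/2501 C=1024/655 E=8317952/7805621 F=2 H=5510550016/2052878323] → run E
t=12: vr[A=3072/2501 C=1024/655 F=2 H=5510550016/2052878323] → run A
t=13: vr[A=4096/2501 C=1024/655 F=2 H=5510550016/2052878323] → run C
t=14: vr[A=4096/2501 C=2048/655 F=2 H=5510550016/2052878323] → run A
t=15: vr[A=5120/2501 C=2048/655 F=2 H=5510550016/2052878323] → run F
t=16: vr[A=5120/2501 C=2048/655 F=3 H=5510550016/2052878323] → run A
t=17: vr[A=6144/2501 C=2048/655 F=3 H=5510550016/2052878323] → run A
t=18: vr[C=2048/655 F=3 H=5510550016/2052878323] → run H
t=19: vr[C=2048/655 F=3 H=9507027968/2052878323] → run F
t=20: vr[C=2048/655 F=4 H=9507027968/2052878323] → run C
t=21: vr[F=4 H=9507027968/2052878323] → run F
t=22: vr[H=9507027968/2052878323] → run H
t=23: vr[H=13503505920/2052878323] → run H
t=24: vr[H=17499983872/2052878323] → run H
t=25: vr[H=21496461824/2052878323] → run H
t=26: vr[H=25492939776/2052878323] → run H
t=27: vr[H=29489417728/2052878323] → run H
t=28: (idle)
t=29: (idle)
t=30: (idle)
t=31: (idle)
t=32: (idle)
t=33: (idle)
t=34: (idle)

completion order = G, E, A, C, F, H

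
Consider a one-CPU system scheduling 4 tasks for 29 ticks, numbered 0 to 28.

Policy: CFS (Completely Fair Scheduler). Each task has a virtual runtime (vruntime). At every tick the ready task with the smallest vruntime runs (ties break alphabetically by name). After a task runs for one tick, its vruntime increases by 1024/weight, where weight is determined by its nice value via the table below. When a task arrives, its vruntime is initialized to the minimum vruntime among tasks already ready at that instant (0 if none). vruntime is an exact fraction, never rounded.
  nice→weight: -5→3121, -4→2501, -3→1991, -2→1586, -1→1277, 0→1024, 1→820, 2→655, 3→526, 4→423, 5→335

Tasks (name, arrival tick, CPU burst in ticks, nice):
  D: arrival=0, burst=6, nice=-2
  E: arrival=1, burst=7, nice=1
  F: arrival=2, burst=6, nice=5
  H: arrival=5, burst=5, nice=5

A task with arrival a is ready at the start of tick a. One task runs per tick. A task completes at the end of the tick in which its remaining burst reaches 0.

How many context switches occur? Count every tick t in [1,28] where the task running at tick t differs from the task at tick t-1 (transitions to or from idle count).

t=0: vr[D=0] → run D
t=1: vr[D=512/793 E=512/793] → run D
t=2: vr[D=1024/793 E=512/793 F=512/793] → run E
t=3: vr[D=1024/793 E=307968/162565 F=512/793] → run F
t=4: vr[D=1024/793 E=307968/162565 F=983552/265655] → run D
t=5: vr[D=1536/793 E=307968/162565 F=983552/265655 H=307968/162565] → run E
t=6: vr[D=1536/793 E=510976/162565 F=983552/265655 H=307968/162565] → run H
t=7: vr[D=1536/793 E=510976/162565 F=983552/265655 H=53927168/10891855] → run D
t=8: vr[D=2048/793 E=510976/162565 F=983552/265655 H=53927168/10891855] → run D
t=9: vr[D=2560/793 E=510976/162565 F=983552/265655 H=53927168/10891855] → run E
t=10: vr[D=2560/793 E=713984/162565 F=983552/265655 H=53927168/10891855] → run D
t=11: vr[E=713984/162565 F=983552/265655 H=53927168/10891855] → run F
t=12: vr[E=713984/162565 F=1795584/265655 H=53927168/10891855] → run E
t=13: vr[E=916992/162565 F=1795584/265655 H=53927168/10891855] → run H
t=14: vr[E=916992/162565 F=1795584/265655 H=17444096/2178371] → run E
t=15: vr[E=224000/32513 F=1795584/265655 H=17444096/2178371] → run F
t=16: vr[E=224000/32513 F=2607616/265655 H=17444096/2178371] → run E
t=17: vr[E=1323008/162565 F=2607616/265655 H=17444096/2178371] → run H
t=18: vr[E=1323008/162565 F=2607616/265655 H=120513792/10891855] → run E
t=19: vr[F=2607616/265655 H=120513792/10891855] → run F
t=20: vr[F=3419648/265655 H=120513792/10891855] → run H
t=21: vr[F=3419648/265655 H=153807104/10891855] → run F
t=22: vr[F=846336/53131 H=153807104/10891855] → run H
t=23: vr[F=846336/53131] → run F
t=24: (idle)
t=25: (idle)
t=26: (idle)
t=27: (idle)
t=28: (idle)

context switches = 22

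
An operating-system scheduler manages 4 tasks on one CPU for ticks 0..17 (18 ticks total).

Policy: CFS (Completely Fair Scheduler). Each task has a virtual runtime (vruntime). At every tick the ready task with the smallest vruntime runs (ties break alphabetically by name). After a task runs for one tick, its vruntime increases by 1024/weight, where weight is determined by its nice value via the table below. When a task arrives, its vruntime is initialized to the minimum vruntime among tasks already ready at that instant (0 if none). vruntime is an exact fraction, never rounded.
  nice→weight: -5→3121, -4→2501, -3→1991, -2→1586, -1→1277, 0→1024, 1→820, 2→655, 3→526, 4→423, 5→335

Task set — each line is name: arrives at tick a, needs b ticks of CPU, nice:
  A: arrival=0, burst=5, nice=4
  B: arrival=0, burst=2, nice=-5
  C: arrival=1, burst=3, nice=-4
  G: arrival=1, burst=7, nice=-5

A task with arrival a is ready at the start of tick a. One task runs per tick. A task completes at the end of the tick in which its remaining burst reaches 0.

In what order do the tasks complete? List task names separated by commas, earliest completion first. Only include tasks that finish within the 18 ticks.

t=0: vr[A=0 B=0] → run A
t=1: vr[A=1024/423 B=0 C=0 G=0] → run B
t=2: vr[A=1024/423 B=1024/3121 C=0 G=0] → run C
t=3: vr[A=1024/423 B=1024/3121 C=1024/2501 G=0] → run G
t=4: vr[A=1024/423 B=1024/3121 C=1024/2501 G=1024/3121] → run B
t=5: vr[A=1024/423 C=1024/2501 G=1024/3121] → run G
t=6: vr[A=1024/423 C=1024/2501 G=2048/3121] → run C
t=7: vr[A=1024/423 C=2048/2501 G=2048/3121] → run G
t=8: vr[A=1024/423 C=2048/2501 G=3072/3121] → run C
t=9: vr[A=1024/423 G=3072/3121] → run G
t=10: vr[A=1024/423 G=4096/3121] → run G
t=11: vr[A=1024/423 G=5120/3121] → run G
t=12: vr[A=1024/423 G=6144/3121] → run G
t=13: vr[A=1024/423] → run A
t=14: vr[A=2048/423] → run A
t=15: vr[A=1024/141] → run A
t=16: vr[A=4096/423] → run A
t=17: (idle)

completion order = B, C, G, A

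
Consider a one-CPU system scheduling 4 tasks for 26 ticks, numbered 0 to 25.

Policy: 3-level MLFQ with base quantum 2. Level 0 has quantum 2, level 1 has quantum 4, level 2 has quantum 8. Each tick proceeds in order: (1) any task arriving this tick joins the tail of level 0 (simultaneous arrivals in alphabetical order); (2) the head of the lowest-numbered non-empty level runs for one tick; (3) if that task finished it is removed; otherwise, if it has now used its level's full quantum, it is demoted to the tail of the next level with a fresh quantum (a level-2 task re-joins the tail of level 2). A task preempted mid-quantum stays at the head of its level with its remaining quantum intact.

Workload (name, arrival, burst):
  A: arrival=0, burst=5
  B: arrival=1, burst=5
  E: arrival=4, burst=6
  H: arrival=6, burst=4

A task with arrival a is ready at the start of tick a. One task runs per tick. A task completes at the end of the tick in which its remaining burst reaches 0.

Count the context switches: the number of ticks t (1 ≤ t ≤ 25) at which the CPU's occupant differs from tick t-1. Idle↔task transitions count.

context switches = 8

t=0: L0/L1/L2 = A/-/- → run A
t=1: L0/L1/L2 = AB/-/- → run A
t=2: L0/L1/L2 = B/A/- → run B
t=3: L0/L1/L2 = B/A/- → run B
t=4: L0/L1/L2 = E/AB/- → run E
t=5: L0/L1/L2 = E/AB/- → run E
t=6: L0/L1/L2 = H/ABE/- → run H
t=7: L0/L1/L2 = H/ABE/- → run H
t=8: L0/L1/L2 = -/ABEH/- → run A
t=9: L0/L1/L2 = -/ABEH/- → run A
t=10: L0/L1/L2 = -/ABEH/- → run A
t=11: L0/L1/L2 = -/BEH/- → run B
t=12: L0/L1/L2 = -/BEH/- → run B
t=13: L0/L1/L2 = -/BEH/- → run B
t=14: L0/L1/L2 = -/EH/- → run E
t=15: L0/L1/L2 = -/EH/- → run E
t=16: L0/L1/L2 = -/EH/- → run E
t=17: L0/L1/L2 = -/EH/- → run E
t=18: L0/L1/L2 = -/H/- → run H
t=19: L0/L1/L2 = -/H/- → run H
t=20: (idle)
t=21: (idle)
t=22: (idle)
t=23: (idle)
t=24: (idle)
t=25: (idle)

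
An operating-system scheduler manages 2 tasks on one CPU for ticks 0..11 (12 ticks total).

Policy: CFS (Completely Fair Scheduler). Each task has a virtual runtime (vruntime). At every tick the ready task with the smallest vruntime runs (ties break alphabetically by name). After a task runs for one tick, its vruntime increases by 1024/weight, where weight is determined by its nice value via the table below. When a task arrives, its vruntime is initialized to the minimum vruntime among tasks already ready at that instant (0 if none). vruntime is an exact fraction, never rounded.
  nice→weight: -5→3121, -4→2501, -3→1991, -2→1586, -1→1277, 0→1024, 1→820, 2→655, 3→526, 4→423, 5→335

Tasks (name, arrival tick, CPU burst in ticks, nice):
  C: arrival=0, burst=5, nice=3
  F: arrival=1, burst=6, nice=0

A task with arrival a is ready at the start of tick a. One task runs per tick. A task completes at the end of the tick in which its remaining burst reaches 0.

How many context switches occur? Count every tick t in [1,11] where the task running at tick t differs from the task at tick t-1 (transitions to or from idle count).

t=0: vr[C=0] → run C
t=1: vr[C=512/263 F=512/263] → run C
t=2: vr[C=1024/263 F=512/263] → run F
t=3: vr[C=1024/263 F=775/263] → run F
t=4: vr[C=1024/263 F=1038/263] → run C
t=5: vr[C=1536/263 F=1038/263] → run F
t=6: vr[C=1536/263 F=1301/263] → run F
t=7: vr[C=1536/263 F=1564/263] → run C
t=8: vr[C=2048/263 F=1564/263] → run F
t=9: vr[C=2048/263 F=1827/263] → run F
t=10: vr[C=2048/263] → run C
t=11: (idle)

context switches = 7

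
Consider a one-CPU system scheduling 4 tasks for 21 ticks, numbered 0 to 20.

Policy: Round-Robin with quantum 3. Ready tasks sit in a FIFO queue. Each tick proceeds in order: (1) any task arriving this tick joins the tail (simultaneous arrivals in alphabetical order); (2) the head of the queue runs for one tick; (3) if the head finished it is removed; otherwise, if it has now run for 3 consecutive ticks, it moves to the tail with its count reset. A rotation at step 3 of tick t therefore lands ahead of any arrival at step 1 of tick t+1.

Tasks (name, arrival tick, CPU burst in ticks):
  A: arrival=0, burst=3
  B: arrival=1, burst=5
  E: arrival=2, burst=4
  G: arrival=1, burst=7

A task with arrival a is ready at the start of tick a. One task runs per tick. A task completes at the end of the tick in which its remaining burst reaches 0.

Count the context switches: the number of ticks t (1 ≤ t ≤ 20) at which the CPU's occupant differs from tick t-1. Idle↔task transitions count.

t=0: queue=[A] q_used=0 → run A
t=1: queue=[A,B,G] q_used=1 → run A
t=2: queue=[A,B,G,E] q_used=2 → run A
t=3: queue=[B,G,E] q_used=0 → run B
t=4: queue=[B,G,E] q_used=1 → run B
t=5: queue=[B,G,E] q_used=2 → run B
t=6: queue=[G,E,B] q_used=0 → run G
t=7: queue=[G,E,B] q_used=1 → run G
t=8: queue=[G,E,B] q_used=2 → run G
t=9: queue=[E,B,G] q_used=0 → run E
t=10: queue=[E,B,G] q_used=1 → run E
t=11: queue=[E,B,G] q_used=2 → run E
t=12: queue=[B,G,E] q_used=0 → run B
t=13: queue=[B,G,E] q_used=1 → run B
t=14: queue=[G,E] q_used=0 → run G
t=15: queue=[G,E] q_used=1 → run G
t=16: queue=[G,E] q_used=2 → run G
t=17: queue=[E,G] q_used=0 → run E
t=18: queue=[G] q_used=0 → run G
t=19: (idle)
t=20: (idle)

context switches = 8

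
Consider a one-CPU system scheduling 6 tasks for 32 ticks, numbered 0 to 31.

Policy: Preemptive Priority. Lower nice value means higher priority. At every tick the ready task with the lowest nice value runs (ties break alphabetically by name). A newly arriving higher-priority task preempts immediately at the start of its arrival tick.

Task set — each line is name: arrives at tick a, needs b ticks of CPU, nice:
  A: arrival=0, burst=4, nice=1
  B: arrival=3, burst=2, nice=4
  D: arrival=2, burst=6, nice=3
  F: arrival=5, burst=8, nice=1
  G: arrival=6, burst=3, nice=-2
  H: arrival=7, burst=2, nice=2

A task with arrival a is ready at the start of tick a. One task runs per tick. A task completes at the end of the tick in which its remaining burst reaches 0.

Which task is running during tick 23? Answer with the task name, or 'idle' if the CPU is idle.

t=0: ready={A} → run A
t=1: ready={A} → run A
t=2: ready={A,D} → run A
t=3: ready={A,B,D} → run A
t=4: ready={B,D} → run D
t=5: ready={B,D,F} → run F
t=6: ready={B,D,F,G} → run G
t=7: ready={B,D,F,G,H} → run G
t=8: ready={B,D,F,G,H} → run G
t=9: ready={B,D,F,H} → run F
t=10: ready={B,D,F,H} → run F
t=11: ready={B,D,F,H} → run F
t=12: ready={B,D,F,H} → run F
t=13: ready={B,D,F,H} → run F
t=14: ready={B,D,F,H} → run F
t=15: ready={B,D,F,H} → run F
t=16: ready={B,D,H} → run H
t=17: ready={B,D,H} → run H
t=18: ready={B,D} → run D
t=19: ready={B,D} → run D
t=20: ready={B,D} → run D
t=21: ready={B,D} → run D
t=22: ready={B,D} → run D
t=23: ready={B} → run B
t=24: ready={B} → run B
t=25: (idle)
t=26: (idle)
t=27: (idle)
t=28: (idle)
t=29: (idle)
t=30: (idle)
t=31: (idle)

running at tick 23 = B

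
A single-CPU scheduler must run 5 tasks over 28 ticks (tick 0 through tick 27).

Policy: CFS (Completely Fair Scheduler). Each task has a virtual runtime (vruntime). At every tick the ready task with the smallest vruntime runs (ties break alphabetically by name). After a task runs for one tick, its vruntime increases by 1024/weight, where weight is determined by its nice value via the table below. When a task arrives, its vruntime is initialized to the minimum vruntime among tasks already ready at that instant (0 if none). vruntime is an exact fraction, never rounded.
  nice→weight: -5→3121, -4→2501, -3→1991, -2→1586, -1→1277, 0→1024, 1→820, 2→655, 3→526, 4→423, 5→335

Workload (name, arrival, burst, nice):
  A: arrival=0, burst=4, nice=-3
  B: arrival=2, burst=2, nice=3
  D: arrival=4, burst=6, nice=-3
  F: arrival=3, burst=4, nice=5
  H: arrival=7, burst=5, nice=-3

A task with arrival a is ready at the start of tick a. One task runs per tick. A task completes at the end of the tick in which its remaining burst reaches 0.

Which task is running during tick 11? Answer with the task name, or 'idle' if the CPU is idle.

running at tick 11 = D

t=0: vr[A=0] → run A
t=1: vr[A=1024/1991] → run A
t=2: vr[A=2048/1991 B=2048/1991] → run A
t=3: vr[A=3072/1991 B=2048/1991 F=2048/1991] → run B
t=4: vr[A=3072/1991 B=1558016/523633 D=2048/1991 F=2048/1991] → run D
t=5: vr[A=3072/1991 B=1558016/523633 D=3072/1991 F=2048/1991] → run F
t=6: vr[A=3072/1991 B=1558016/523633 D=3072/1991 F=2724864/666985] → run A
t=7: vr[B=1558016/523633 D=3072/1991 F=2724864/666985 H=3072/1991] → run D
t=8: vr[B=1558016/523633 D=4096/1991 F=2724864/666985 H=3072/1991] → run H
t=9: vr[B=1558016/523633 D=4096/1991 F=2724864/666985 H=4096/1991] → run D
t=10: vr[B=1558016/523633 D=5120/1991 F=2724864/666985 H=4096/1991] → run H
t=11: vr[B=1558016/523633 D=5120/1991 F=2724864/666985 H=5120/1991] → run D
t=12: vr[B=1558016/523633 D=6144/1991 F=2724864/666985 H=5120/1991] → run H
t=13: vr[B=1558016/523633 D=6144/1991 F=2724864/666985 H=6144/1991] → run B
t=14: vr[D=6144/1991 F=2724864/666985 H=6144/1991] → run D
t=15: vr[D=7168/1991 F=2724864/666985 H=6144/1991] → run H
t=16: vr[D=7168/1991 F=2724864/666985 H=7168/1991] → run D
t=17: vr[F=2724864/666985 H=7168/1991] → run H
t=18: vr[F=2724864/666985] → run F
t=19: vr[F=4763648/666985] → run F
t=20: vr[F=6802432/666985] → run F
t=21: (idle)
t=22: (idle)
t=23: (idle)
t=24: (idle)
t=25: (idle)
t=26: (idle)
t=27: (idle)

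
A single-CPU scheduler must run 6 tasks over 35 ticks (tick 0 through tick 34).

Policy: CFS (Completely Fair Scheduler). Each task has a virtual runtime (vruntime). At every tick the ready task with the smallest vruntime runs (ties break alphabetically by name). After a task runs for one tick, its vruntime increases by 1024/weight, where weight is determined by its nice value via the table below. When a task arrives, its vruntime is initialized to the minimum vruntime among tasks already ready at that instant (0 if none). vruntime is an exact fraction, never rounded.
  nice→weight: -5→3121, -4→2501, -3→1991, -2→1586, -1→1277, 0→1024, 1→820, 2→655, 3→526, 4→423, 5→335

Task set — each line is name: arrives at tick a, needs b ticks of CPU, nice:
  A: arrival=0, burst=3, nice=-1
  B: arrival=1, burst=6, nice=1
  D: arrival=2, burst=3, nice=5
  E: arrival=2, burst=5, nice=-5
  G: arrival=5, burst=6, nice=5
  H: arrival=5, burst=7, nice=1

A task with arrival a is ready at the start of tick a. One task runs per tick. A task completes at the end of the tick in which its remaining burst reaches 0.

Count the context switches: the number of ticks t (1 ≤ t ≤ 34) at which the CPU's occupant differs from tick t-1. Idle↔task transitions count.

context switches = 25

t=0: vr[A=0] → run A
t=1: vr[A=1024/1277 B=1024/1277] → run A
t=2: vr[A=2048/1277 B=1024/1277 D=1024/1277 E=1024/1277] → run B
t=3: vr[A=2048/1277 B=536832/261785 D=1024/1277 E=1024/1277] → run D
t=4: vr[A=2048/1277 B=536832/261785 D=1650688/427795 E=1024/1277] → run E
t=5: vr[A=2048/1277 B=536832/261785 D=1650688/427795 E=4503552/3985517 G=4503552/3985517 H=4503552/3985517] → run E
t=6: vr[A=2048/1277 B=536832/261785 D=1650688/427795 E=5811200/3985517 G=4503552/3985517 H=4503552/3985517] → run G
t=7: vr[A=2048/1277 B=536832/261785 D=1650688/427795 E=5811200/3985517 G=5589859328/1335148195 H=4503552/3985517] → run H
t=8: vr[A=2048/1277 B=536832/261785 D=1650688/427795 E=5811200/3985517 G=5589859328/1335148195 H=1943520512/817030985] → run E
t=9: vr[A=2048/1277 B=536832/261785 D=1650688/427795 E=7118848/3985517 G=5589859328/1335148195 H=1943520512/817030985] → run A
t=10: vr[B=536832/261785 D=1650688/427795 E=7118848/3985517 G=5589859328/1335148195 H=1943520512/817030985] → run E
t=11: vr[B=536832/261785 D=1650688/427795 E=8426496/3985517 G=5589859328/1335148195 H=1943520512/817030985] → run B
t=12: vr[B=863744/261785 D=1650688/427795 E=8426496/3985517 G=5589859328/1335148195 H=1943520512/817030985] → run E
t=13: vr[B=863744/261785 D=1650688/427795 G=5589859328/1335148195 H=1943520512/817030985] → run H
t=14: vr[B=863744/261785 D=1650688/427795 G=5589859328/1335148195 H=2963812864/817030985] → run B
t=15: vr[B=1190656/261785 D=1650688/427795 G=5589859328/1335148195 H=2963812864/817030985] → run H
t=16: vr[B=1190656/261785 D=1650688/427795 G=5589859328/1335148195 H=3984105216/817030985] → run D
t=17: vr[B=1190656/261785 D=2958336/427795 G=5589859328/1335148195 H=3984105216/817030985] → run G
t=18: vr[B=1190656/261785 D=2958336/427795 G=9671028736/1335148195 H=3984105216/817030985] → run B
t=19: vr[B=1517568/261785 D=2958336/427795 G=9671028736/1335148195 H=3984105216/817030985] → run H
t=20: vr[B=1517568/261785 D=2958336/427795 G=9671028736/1335148195 H=5004397568/817030985] → run B
t=21: vr[B=368896/52357 D=2958336/427795 G=9671028736/1335148195 H=5004397568/817030985] → run H
t=22: vr[B=368896/52357 D=2958336/427795 G=9671028736/1335148195 H=1204937984/163406197] → run D
t=23: vr[B=368896/52357 G=9671028736/1335148195 H=1204937984/163406197] → run B
t=24: vr[G=9671028736/1335148195 H=1204937984/163406197] → run G
t=25: vr[G=13752198144/1335148195 H=1204937984/163406197] → run H
t=26: vr[G=13752198144/1335148195 H=7044982272/817030985] → run H
t=27: vr[G=13752198144/1335148195] → run G
t=28: vr[G=17833367552/1335148195] → run G
t=29: vr[G=4382907392/267029639] → run G
t=30: (idle)
t=31: (idle)
t=32: (idle)
t=33: (idle)
t=34: (idle)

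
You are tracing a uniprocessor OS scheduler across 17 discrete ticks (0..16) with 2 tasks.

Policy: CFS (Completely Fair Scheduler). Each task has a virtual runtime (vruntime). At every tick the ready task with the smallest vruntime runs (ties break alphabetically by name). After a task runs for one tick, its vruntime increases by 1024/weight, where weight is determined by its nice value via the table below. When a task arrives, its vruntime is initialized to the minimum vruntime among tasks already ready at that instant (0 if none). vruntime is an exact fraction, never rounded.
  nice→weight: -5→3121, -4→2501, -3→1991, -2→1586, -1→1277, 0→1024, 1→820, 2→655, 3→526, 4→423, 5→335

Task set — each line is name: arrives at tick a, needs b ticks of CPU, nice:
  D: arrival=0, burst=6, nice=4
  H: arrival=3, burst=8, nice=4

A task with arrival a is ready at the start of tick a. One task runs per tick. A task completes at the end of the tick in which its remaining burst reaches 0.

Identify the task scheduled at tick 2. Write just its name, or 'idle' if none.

running at tick 2 = D

t=0: vr[D=0] → run D
t=1: vr[D=1024/423] → run D
t=2: vr[D=2048/423] → run D
t=3: vr[D=1024/141 H=1024/141] → run D
t=4: vr[D=4096/423 H=1024/141] → run H
t=5: vr[D=4096/423 H=4096/423] → run D
t=6: vr[D=5120/423 H=4096/423] → run H
t=7: vr[D=5120/423 H=5120/423] → run D
t=8: vr[H=5120/423] → run H
t=9: vr[H=2048/141] → run H
t=10: vr[H=7168/423] → run H
t=11: vr[H=8192/423] → run H
t=12: vr[H=1024/47] → run H
t=13: vr[H=10240/423] → run H
t=14: (idle)
t=15: (idle)
t=16: (idle)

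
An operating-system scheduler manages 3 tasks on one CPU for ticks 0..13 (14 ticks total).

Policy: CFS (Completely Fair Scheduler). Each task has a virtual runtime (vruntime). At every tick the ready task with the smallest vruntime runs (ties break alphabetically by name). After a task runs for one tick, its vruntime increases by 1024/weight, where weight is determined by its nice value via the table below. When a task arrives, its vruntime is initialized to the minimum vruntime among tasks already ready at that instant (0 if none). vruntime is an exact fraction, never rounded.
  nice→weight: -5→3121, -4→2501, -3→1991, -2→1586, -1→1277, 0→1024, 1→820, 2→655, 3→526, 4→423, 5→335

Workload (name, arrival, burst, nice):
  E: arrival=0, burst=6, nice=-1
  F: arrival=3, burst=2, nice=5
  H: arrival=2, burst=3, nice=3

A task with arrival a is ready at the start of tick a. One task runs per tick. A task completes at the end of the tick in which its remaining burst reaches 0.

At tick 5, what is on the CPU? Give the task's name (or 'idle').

t=0: vr[E=0] → run E
t=1: vr[E=1024/1277] → run E
t=2: vr[E=2048/1277 H=2048/1277] → run E
t=3: vr[E=3072/1277 F=2048/1277 H=2048/1277] → run F
t=4: vr[E=3072/1277 F=1993728/427795 H=2048/1277] → run H
t=5: vr[E=3072/1277 F=1993728/427795 H=1192448/335851] → run E
t=6: vr[E=4096/1277 F=1993728/427795 H=1192448/335851] → run E
t=7: vr[E=5120/1277 F=1993728/427795 H=1192448/335851] → run H
t=8: vr[E=5120/1277 F=1993728/427795 H=1846272/335851] → run E
t=9: vr[F=1993728/427795 H=1846272/335851] → run F
t=10: vr[H=1846272/335851] → run H
t=11: (idle)
t=12: (idle)
t=13: (idle)

running at tick 5 = E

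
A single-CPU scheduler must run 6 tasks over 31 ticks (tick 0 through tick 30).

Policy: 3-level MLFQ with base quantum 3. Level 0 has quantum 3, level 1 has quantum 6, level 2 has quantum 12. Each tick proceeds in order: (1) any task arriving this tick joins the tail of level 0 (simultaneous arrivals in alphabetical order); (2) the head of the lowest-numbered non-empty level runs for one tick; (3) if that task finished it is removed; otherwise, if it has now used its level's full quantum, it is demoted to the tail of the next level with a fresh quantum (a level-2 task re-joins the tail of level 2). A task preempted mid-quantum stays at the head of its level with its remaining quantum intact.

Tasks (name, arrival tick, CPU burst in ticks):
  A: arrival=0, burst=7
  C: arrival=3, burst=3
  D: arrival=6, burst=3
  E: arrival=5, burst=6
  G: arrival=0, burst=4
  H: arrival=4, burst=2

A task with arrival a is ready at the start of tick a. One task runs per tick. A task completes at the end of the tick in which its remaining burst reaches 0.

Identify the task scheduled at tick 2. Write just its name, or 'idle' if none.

running at tick 2 = A

t=0: L0/L1/L2 = AG/-/- → run A
t=1: L0/L1/L2 = AG/-/- → run A
t=2: L0/L1/L2 = AG/-/- → run A
t=3: L0/L1/L2 = GC/A/- → run G
t=4: L0/L1/L2 = GCH/A/- → run G
t=5: L0/L1/L2 = GCHE/A/- → run G
t=6: L0/L1/L2 = CHED/AG/- → run C
t=7: L0/L1/L2 = CHED/AG/- → run C
t=8: L0/L1/L2 = CHED/AG/- → run C
t=9: L0/L1/L2 = HED/AG/- → run H
t=10: L0/L1/L2 = HED/AG/- → run H
t=11: L0/L1/L2 = ED/AG/- → run E
t=12: L0/L1/L2 = ED/AG/- → run E
t=13: L0/L1/L2 = ED/AG/- → run E
t=14: L0/L1/L2 = D/AGE/- → run D
t=15: L0/L1/L2 = D/AGE/- → run D
t=16: L0/L1/L2 = D/AGE/- → run D
t=17: L0/L1/L2 = -/AGE/- → run A
t=18: L0/L1/L2 = -/AGE/- → run A
t=19: L0/L1/L2 = -/AGE/- → run A
t=20: L0/L1/L2 = -/AGE/- → run A
t=21: L0/L1/L2 = -/GE/- → run G
t=22: L0/L1/L2 = -/E/- → run E
t=23: L0/L1/L2 = -/E/- → run E
t=24: L0/L1/L2 = -/E/- → run E
t=25: (idle)
t=26: (idle)
t=27: (idle)
t=28: (idle)
t=29: (idle)
t=30: (idle)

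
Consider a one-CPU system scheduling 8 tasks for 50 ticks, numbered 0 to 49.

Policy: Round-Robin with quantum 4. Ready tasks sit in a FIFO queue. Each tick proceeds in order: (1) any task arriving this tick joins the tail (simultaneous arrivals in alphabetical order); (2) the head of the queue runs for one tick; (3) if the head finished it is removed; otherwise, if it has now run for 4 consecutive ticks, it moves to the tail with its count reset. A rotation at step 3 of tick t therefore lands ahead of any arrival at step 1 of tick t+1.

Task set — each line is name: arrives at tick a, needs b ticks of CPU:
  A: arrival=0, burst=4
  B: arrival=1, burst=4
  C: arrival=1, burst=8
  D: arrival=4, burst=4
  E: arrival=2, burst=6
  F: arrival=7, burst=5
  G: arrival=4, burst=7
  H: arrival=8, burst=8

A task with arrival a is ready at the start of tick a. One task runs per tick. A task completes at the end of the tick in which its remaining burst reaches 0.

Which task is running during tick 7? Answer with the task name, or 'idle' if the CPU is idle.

t=0: queue=[A] q_used=0 → run A
t=1: queue=[A,B,C] q_used=1 → run A
t=2: queue=[A,B,C,E] q_used=2 → run A
t=3: queue=[A,B,C,E] q_used=3 → run A
t=4: queue=[B,C,E,D,G] q_used=0 → run B
t=5: queue=[B,C,E,D,G] q_used=1 → run B
t=6: queue=[B,C,E,D,G] q_used=2 → run B
t=7: queue=[B,C,E,D,G,F] q_used=3 → run B
t=8: queue=[C,E,D,G,F,H] q_used=0 → run C
t=9: queue=[C,E,D,G,F,H] q_used=1 → run C
t=10: queue=[C,E,D,G,F,H] q_used=2 → run C
t=11: queue=[C,E,D,G,F,H] q_used=3 → run C
t=12: queue=[E,D,G,F,H,C] q_used=0 → run E
t=13: queue=[E,D,G,F,H,C] q_used=1 → run E
t=14: queue=[E,D,G,F,H,C] q_used=2 → run E
t=15: queue=[E,D,G,F,H,C] q_used=3 → run E
t=16: queue=[D,G,F,H,C,E] q_used=0 → run D
t=17: queue=[D,G,F,H,C,E] q_used=1 → run D
t=18: queue=[D,G,F,H,C,E] q_used=2 → run D
t=19: queue=[D,G,F,H,C,E] q_used=3 → run D
t=20: queue=[G,F,H,C,E] q_used=0 → run G
t=21: queue=[G,F,H,C,E] q_used=1 → run G
t=22: queue=[G,F,H,C,E] q_used=2 → run G
t=23: queue=[G,F,H,C,E] q_used=3 → run G
t=24: queue=[F,H,C,E,G] q_used=0 → run F
t=25: queue=[F,H,C,E,G] q_used=1 → run F
t=26: queue=[F,H,C,E,G] q_used=2 → run F
t=27: queue=[F,H,C,E,G] q_used=3 → run F
t=28: queue=[H,C,E,G,F] q_used=0 → run H
t=29: queue=[H,C,E,G,F] q_used=1 → run H
t=30: queue=[H,C,E,G,F] q_used=2 → run H
t=31: queue=[H,C,E,G,F] q_used=3 → run H
t=32: queue=[C,E,G,F,H] q_used=0 → run C
t=33: queue=[C,E,G,F,H] q_used=1 → run C
t=34: queue=[C,E,G,F,H] q_used=2 → run C
t=35: queue=[C,E,G,F,H] q_used=3 → run C
t=36: queue=[E,G,F,H] q_used=0 → run E
t=37: queue=[E,G,F,H] q_used=1 → run E
t=38: queue=[G,F,H] q_used=0 → run G
t=39: queue=[G,F,H] q_used=1 → run G
t=40: queue=[G,F,H] q_used=2 → run G
t=41: queue=[F,H] q_used=0 → run F
t=42: queue=[H] q_used=0 → run H
t=43: queue=[H] q_used=1 → run H
t=44: queue=[H] q_used=2 → run H
t=45: queue=[H] q_used=3 → run H
t=46: (idle)
t=47: (idle)
t=48: (idle)
t=49: (idle)

running at tick 7 = B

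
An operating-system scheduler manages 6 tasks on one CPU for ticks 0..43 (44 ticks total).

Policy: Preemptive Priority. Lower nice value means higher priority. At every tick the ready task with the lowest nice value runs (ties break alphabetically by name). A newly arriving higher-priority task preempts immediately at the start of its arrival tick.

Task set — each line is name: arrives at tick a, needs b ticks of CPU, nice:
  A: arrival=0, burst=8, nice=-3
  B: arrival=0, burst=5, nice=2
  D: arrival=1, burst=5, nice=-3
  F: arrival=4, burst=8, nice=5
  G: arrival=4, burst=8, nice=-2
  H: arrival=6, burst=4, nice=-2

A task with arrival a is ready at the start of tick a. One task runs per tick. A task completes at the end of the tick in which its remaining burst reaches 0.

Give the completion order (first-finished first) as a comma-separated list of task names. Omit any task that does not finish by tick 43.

completion order = A, D, G, H, B, F

t=0: ready={A,B} → run A
t=1: ready={A,B,D} → run A
t=2: ready={A,B,D} → run A
t=3: ready={A,B,D} → run A
t=4: ready={A,B,D,F,G} → run A
t=5: ready={A,B,D,F,G} → run A
t=6: ready={A,B,D,F,G,H} → run A
t=7: ready={A,B,D,F,G,H} → run A
t=8: ready={B,D,F,G,H} → run D
t=9: ready={B,D,F,G,H} → run D
t=10: ready={B,D,F,G,H} → run D
t=11: ready={B,D,F,G,H} → run D
t=12: ready={B,D,F,G,H} → run D
t=13: ready={B,F,G,H} → run G
t=14: ready={B,F,G,H} → run G
t=15: ready={B,F,G,H} → run G
t=16: ready={B,F,G,H} → run G
t=17: ready={B,F,G,H} → run G
t=18: ready={B,F,G,H} → run G
t=19: ready={B,F,G,H} → run G
t=20: ready={B,F,G,H} → run G
t=21: ready={B,F,H} → run H
t=22: ready={B,F,H} → run H
t=23: ready={B,F,H} → run H
t=24: ready={B,F,H} → run H
t=25: ready={B,F} → run B
t=26: ready={B,F} → run B
t=27: ready={B,F} → run B
t=28: ready={B,F} → run B
t=29: ready={B,F} → run B
t=30: ready={F} → run F
t=31: ready={F} → run F
t=32: ready={F} → run F
t=33: ready={F} → run F
t=34: ready={F} → run F
t=35: ready={F} → run F
t=36: ready={F} → run F
t=37: ready={F} → run F
t=38: (idle)
t=39: (idle)
t=40: (idle)
t=41: (idle)
t=42: (idle)
t=43: (idle)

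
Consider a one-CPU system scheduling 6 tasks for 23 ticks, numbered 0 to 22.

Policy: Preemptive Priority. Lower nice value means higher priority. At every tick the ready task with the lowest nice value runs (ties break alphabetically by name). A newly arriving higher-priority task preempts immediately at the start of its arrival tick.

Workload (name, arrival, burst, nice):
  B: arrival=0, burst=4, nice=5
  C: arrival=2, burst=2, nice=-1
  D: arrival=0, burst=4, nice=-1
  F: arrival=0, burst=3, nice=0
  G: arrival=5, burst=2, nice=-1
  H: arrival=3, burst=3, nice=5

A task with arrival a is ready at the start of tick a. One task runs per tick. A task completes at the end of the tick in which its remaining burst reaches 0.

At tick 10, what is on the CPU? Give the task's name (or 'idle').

running at tick 10 = F

t=0: ready={B,D,F} → run D
t=1: ready={B,D,F} → run D
t=2: ready={B,C,D,F} → run C
t=3: ready={B,C,D,F,H} → run C
t=4: ready={B,D,F,H} → run D
t=5: ready={B,D,F,G,H} → run D
t=6: ready={B,F,G,H} → run G
t=7: ready={B,F,G,H} → run G
t=8: ready={B,F,H} → run F
t=9: ready={B,F,H} → run F
t=10: ready={B,F,H} → run F
t=11: ready={B,H} → run B
t=12: ready={B,H} → run B
t=13: ready={B,H} → run B
t=14: ready={B,H} → run B
t=15: ready={H} → run H
t=16: ready={H} → run H
t=17: ready={H} → run H
t=18: (idle)
t=19: (idle)
t=20: (idle)
t=21: (idle)
t=22: (idle)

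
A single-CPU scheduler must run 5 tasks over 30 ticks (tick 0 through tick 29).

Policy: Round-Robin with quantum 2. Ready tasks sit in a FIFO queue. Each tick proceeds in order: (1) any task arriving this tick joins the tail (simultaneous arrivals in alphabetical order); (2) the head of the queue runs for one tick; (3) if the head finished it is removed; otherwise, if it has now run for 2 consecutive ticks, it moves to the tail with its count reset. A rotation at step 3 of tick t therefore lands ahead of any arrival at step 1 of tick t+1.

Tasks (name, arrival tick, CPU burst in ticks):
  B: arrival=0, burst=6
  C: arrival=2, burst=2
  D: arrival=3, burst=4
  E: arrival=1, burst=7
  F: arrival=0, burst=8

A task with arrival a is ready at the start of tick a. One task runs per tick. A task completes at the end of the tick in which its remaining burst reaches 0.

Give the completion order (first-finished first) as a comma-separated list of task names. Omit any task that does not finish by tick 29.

t=0: queue=[B,F] q_used=0 → run B
t=1: queue=[B,F,E] q_used=1 → run B
t=2: queue=[F,E,B,C] q_used=0 → run F
t=3: queue=[F,E,B,C,D] q_used=1 → run F
t=4: queue=[E,B,C,D,F] q_used=0 → run E
t=5: queue=[E,B,C,D,F] q_used=1 → run E
t=6: queue=[B,C,D,F,E] q_used=0 → run B
t=7: queue=[B,C,D,F,E] q_used=1 → run B
t=8: queue=[C,D,F,E,B] q_used=0 → run C
t=9: queue=[C,D,F,E,B] q_used=1 → run C
t=10: queue=[D,F,E,B] q_used=0 → run D
t=11: queue=[D,F,E,B] q_used=1 → run D
t=12: queue=[F,E,B,D] q_used=0 → run F
t=13: queue=[F,E,B,D] q_used=1 → run F
t=14: queue=[E,B,D,F] q_used=0 → run E
t=15: queue=[E,B,D,F] q_used=1 → run E
t=16: queue=[B,D,F,E] q_used=0 → run B
t=17: queue=[B,D,F,E] q_used=1 → run B
t=18: queue=[D,F,E] q_used=0 → run D
t=19: queue=[D,F,E] q_used=1 → run D
t=20: queue=[F,E] q_used=0 → run F
t=21: queue=[F,E] q_used=1 → run F
t=22: queue=[E,F] q_used=0 → run E
t=23: queue=[E,F] q_used=1 → run E
t=24: queue=[F,E] q_used=0 → run F
t=25: queue=[F,E] q_used=1 → run F
t=26: queue=[E] q_used=0 → run E
t=27: (idle)
t=28: (idle)
t=29: (idle)

completion order = C, B, D, F, E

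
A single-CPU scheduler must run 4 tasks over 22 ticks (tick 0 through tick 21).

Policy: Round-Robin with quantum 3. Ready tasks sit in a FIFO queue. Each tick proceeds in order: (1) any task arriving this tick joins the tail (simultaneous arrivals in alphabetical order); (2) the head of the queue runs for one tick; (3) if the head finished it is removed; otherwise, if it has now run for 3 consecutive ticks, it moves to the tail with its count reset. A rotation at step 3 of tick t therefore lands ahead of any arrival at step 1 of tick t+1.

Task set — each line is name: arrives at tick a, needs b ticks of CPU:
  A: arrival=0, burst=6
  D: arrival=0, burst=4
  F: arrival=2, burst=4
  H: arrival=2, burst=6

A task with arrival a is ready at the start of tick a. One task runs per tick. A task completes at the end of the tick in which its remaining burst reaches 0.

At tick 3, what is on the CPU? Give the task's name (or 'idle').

running at tick 3 = D

t=0: queue=[A,D] q_used=0 → run A
t=1: queue=[A,D] q_used=1 → run A
t=2: queue=[A,D,F,H] q_used=2 → run A
t=3: queue=[D,F,H,A] q_used=0 → run D
t=4: queue=[D,F,H,A] q_used=1 → run D
t=5: queue=[D,F,H,A] q_used=2 → run D
t=6: queue=[F,H,A,D] q_used=0 → run F
t=7: queue=[F,H,A,D] q_used=1 → run F
t=8: queue=[F,H,A,D] q_used=2 → run F
t=9: queue=[H,A,D,F] q_used=0 → run H
t=10: queue=[H,A,D,F] q_used=1 → run H
t=11: queue=[H,A,D,F] q_used=2 → run H
t=12: queue=[A,D,F,H] q_used=0 → run A
t=13: queue=[A,D,F,H] q_used=1 → run A
t=14: queue=[A,D,F,H] q_used=2 → run A
t=15: queue=[D,F,H] q_used=0 → run D
t=16: queue=[F,H] q_used=0 → run F
t=17: queue=[H] q_used=0 → run H
t=18: queue=[H] q_used=1 → run H
t=19: queue=[H] q_used=2 → run H
t=20: (idle)
t=21: (idle)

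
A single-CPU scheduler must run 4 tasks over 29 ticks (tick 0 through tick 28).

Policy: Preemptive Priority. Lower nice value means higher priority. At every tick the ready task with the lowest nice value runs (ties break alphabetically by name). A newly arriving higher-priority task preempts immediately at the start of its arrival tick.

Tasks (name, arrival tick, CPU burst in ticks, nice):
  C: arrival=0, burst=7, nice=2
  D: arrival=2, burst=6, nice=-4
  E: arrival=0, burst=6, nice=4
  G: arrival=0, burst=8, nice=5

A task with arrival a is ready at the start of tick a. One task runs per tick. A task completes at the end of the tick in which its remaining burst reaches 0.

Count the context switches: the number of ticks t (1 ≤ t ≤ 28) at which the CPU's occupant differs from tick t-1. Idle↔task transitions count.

t=0: ready={C,E,G} → run C
t=1: ready={C,E,G} → run C
t=2: ready={C,D,E,G} → run D
t=3: ready={C,D,E,G} → run D
t=4: ready={C,D,E,G} → run D
t=5: ready={C,D,E,G} → run D
t=6: ready={C,D,E,G} → run D
t=7: ready={C,D,E,G} → run D
t=8: ready={C,E,G} → run C
t=9: ready={C,E,G} → run C
t=10: ready={C,E,G} → run C
t=11: ready={C,E,G} → run C
t=12: ready={C,E,G} → run C
t=13: ready={E,G} → run E
t=14: ready={E,G} → run E
t=15: ready={E,G} → run E
t=16: ready={E,G} → run E
t=17: ready={E,G} → run E
t=18: ready={E,G} → run E
t=19: ready={G} → run G
t=20: ready={G} → run G
t=21: ready={G} → run G
t=22: ready={G} → run G
t=23: ready={G} → run G
t=24: ready={G} → run G
t=25: ready={G} → run G
t=26: ready={G} → run G
t=27: (idle)
t=28: (idle)

context switches = 5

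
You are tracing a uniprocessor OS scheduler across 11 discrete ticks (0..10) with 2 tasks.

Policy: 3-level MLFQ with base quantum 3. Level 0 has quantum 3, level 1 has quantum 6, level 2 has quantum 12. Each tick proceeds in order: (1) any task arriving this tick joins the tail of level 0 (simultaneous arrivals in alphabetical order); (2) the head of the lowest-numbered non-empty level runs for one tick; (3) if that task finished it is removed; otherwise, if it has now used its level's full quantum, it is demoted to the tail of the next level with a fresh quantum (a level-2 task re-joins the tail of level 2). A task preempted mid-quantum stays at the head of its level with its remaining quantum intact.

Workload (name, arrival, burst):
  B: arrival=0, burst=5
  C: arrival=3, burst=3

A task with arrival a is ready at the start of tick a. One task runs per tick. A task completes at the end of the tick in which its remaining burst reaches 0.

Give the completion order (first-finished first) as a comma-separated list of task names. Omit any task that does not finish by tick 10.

completion order = C, B

t=0: L0/L1/L2 = B/-/- → run B
t=1: L0/L1/L2 = B/-/- → run B
t=2: L0/L1/L2 = B/-/- → run B
t=3: L0/L1/L2 = C/B/- → run C
t=4: L0/L1/L2 = C/B/- → run C
t=5: L0/L1/L2 = C/B/- → run C
t=6: L0/L1/L2 = -/B/- → run B
t=7: L0/L1/L2 = -/B/- → run B
t=8: (idle)
t=9: (idle)
t=10: (idle)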